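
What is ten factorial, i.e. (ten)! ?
Convert ten (English words) → 10 (decimal)
Compute 10! = 3628800
3628800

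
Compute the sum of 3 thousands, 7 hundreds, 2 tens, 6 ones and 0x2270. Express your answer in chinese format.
Convert 3 thousands, 7 hundreds, 2 tens, 6 ones (place-value notation) → 3×1000 + 7×100 + 2×10 + 6 = 3726 (decimal)
Convert 0x2270 (hexadecimal) → 2×4096 + 2×256 + 7×16 = 8816 (decimal)
Compute 3726 + 8816 = 12542
Convert 12542 (decimal) → 12542 = 1×10000 + 2×1000 + 5×100 + 4×10 + 2 → 一万二千五百四十二 (Chinese numeral)
一万二千五百四十二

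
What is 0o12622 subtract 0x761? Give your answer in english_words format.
Convert 0o12622 (octal) → 1×4096 + 2×512 + 6×64 + 2×8 + 2 = 5522 (decimal)
Convert 0x761 (hexadecimal) → 7×256 + 6×16 + 1 = 1889 (decimal)
Compute 5522 - 1889 = 3633
Convert 3633 (decimal) → 3633 = 3×1000 + 6×100 + 33 → three thousand six hundred thirty-three (English words)
three thousand six hundred thirty-three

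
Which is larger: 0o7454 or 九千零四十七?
Convert 0o7454 (octal) → 7×512 + 4×64 + 5×8 + 4 = 3884 (decimal)
Convert 九千零四十七 (Chinese numeral) → 9×1000 + 4×10 + 7 = 9047 (decimal)
Compare 3884 vs 9047: larger = 9047
9047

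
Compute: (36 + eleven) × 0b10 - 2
Convert eleven (English words) → 11 (decimal)
Convert 0b10 (binary) → 2 (decimal)
Expression in decimal: (36 + 11) × 2 - 2
Parentheses first: 36 + 11 = 47
Multiply: 47 × 2 = 94
Subtract: 94 - 2 = 92
92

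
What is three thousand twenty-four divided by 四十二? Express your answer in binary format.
Convert three thousand twenty-four (English words) → 3×1000 + 24 = 3024 (decimal)
Convert 四十二 (Chinese numeral) → 4×10 + 2 = 42 (decimal)
Compute 3024 ÷ 42 = 72
Convert 72 (decimal) → 72 = 64 + 8 → 0b1001000 (binary)
0b1001000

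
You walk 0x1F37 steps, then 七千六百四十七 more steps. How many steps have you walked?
Convert 0x1F37 (hexadecimal) → 1×4096 + 15×256 + 3×16 + 7 = 7991 (decimal)
Convert 七千六百四十七 (Chinese numeral) → 7×1000 + 6×100 + 4×10 + 7 = 7647 (decimal)
Compute 7991 + 7647 = 15638
15638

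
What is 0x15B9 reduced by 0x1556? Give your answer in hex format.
Convert 0x15B9 (hexadecimal) → 1×4096 + 5×256 + 11×16 + 9 = 5561 (decimal)
Convert 0x1556 (hexadecimal) → 1×4096 + 5×256 + 5×16 + 6 = 5462 (decimal)
Compute 5561 - 5462 = 99
Convert 99 (decimal) → 99 = 6×16 + 3 → 0x63 (hexadecimal)
0x63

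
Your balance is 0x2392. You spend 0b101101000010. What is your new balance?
Convert 0x2392 (hexadecimal) → 2×4096 + 3×256 + 9×16 + 2 = 9106 (decimal)
Convert 0b101101000010 (binary) → 2048 + 512 + 256 + 64 + 2 = 2882 (decimal)
Compute 9106 - 2882 = 6224
6224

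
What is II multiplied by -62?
Convert II (Roman numeral) → 1 + 1 = 2 (decimal)
Compute 2 × -62 = -124
-124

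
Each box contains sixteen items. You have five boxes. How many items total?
Convert sixteen (English words) → 16 (decimal)
Convert five (English words) → 5 (decimal)
Compute 16 × 5 = 80
80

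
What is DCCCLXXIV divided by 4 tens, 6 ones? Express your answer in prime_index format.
Convert DCCCLXXIV (Roman numeral) → 500 + 100 + 100 + 100 + 50 + 10 + 10 + 4 = 874 (decimal)
Convert 4 tens, 6 ones (place-value notation) → 4×10 + 6 = 46 (decimal)
Compute 874 ÷ 46 = 19
Convert 19 (decimal) → the 8th prime (prime index)
the 8th prime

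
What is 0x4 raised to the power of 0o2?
Convert 0x4 (hexadecimal) → 4 (decimal)
Convert 0o2 (octal) → 2 (decimal)
Compute 4 ^ 2 = 16
16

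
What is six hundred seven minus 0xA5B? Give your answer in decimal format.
Convert six hundred seven (English words) → 6×100 + 7 = 607 (decimal)
Convert 0xA5B (hexadecimal) → 10×256 + 5×16 + 11 = 2651 (decimal)
Compute 607 - 2651 = -2044
-2044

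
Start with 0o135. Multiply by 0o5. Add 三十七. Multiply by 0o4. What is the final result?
Convert 0o135 (octal) → 1×64 + 3×8 + 5 = 93 (decimal)
Start: 93
Convert 0o5 (octal) → 5 (decimal)
93 × 5 = 465
Convert 三十七 (Chinese numeral) → 3×10 + 7 = 37 (decimal)
465 + 37 = 502
Convert 0o4 (octal) → 4 (decimal)
502 × 4 = 2008
2008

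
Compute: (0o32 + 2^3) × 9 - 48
Convert 0o32 (octal) → 3×8 + 2 = 26 (decimal)
Convert 2^3 (power) → 8 (decimal)
Expression in decimal: (26 + 8) × 9 - 48
Parentheses first: 26 + 8 = 34
Multiply: 34 × 9 = 306
Subtract: 306 - 48 = 258
258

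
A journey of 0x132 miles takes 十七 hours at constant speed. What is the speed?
Convert 0x132 (hexadecimal) → 1×256 + 3×16 + 2 = 306 (decimal)
Convert 十七 (Chinese numeral) → 1×10 + 7 = 17 (decimal)
Compute 306 ÷ 17 = 18
18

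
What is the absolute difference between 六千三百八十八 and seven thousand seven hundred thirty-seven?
Convert 六千三百八十八 (Chinese numeral) → 6×1000 + 3×100 + 8×10 + 8 = 6388 (decimal)
Convert seven thousand seven hundred thirty-seven (English words) → 7×1000 + 7×100 + 37 = 7737 (decimal)
Compute |6388 - 7737| = 1349
1349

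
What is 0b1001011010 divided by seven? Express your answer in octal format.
Convert 0b1001011010 (binary) → 512 + 64 + 16 + 8 + 2 = 602 (decimal)
Convert seven (English words) → 7 (decimal)
Compute 602 ÷ 7 = 86
Convert 86 (decimal) → 86 = 1×64 + 2×8 + 6 → 0o126 (octal)
0o126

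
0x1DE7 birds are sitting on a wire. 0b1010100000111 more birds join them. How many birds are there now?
Convert 0x1DE7 (hexadecimal) → 1×4096 + 13×256 + 14×16 + 7 = 7655 (decimal)
Convert 0b1010100000111 (binary) → 4096 + 1024 + 256 + 4 + 2 + 1 = 5383 (decimal)
Compute 7655 + 5383 = 13038
13038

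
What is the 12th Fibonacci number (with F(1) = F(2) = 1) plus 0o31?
The 12th Fibonacci number (with F(1) = F(2) = 1): 1, 1, 2, 3, 5, 8, 13, 21, 34, 55, 89, 144 → 144
Convert 0o31 (octal) → 3×8 + 1 = 25 (decimal)
Compute 144 + 25 = 169
169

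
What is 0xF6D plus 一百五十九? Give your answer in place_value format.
Convert 0xF6D (hexadecimal) → 15×256 + 6×16 + 13 = 3949 (decimal)
Convert 一百五十九 (Chinese numeral) → 1×100 + 5×10 + 9 = 159 (decimal)
Compute 3949 + 159 = 4108
Convert 4108 (decimal) → 4108 = 4×1000 + 1×100 + 8 → 4 thousands, 1 hundred, 8 ones (place-value notation)
4 thousands, 1 hundred, 8 ones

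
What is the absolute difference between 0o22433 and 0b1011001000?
Convert 0o22433 (octal) → 2×4096 + 2×512 + 4×64 + 3×8 + 3 = 9499 (decimal)
Convert 0b1011001000 (binary) → 512 + 128 + 64 + 8 = 712 (decimal)
Compute |9499 - 712| = 8787
8787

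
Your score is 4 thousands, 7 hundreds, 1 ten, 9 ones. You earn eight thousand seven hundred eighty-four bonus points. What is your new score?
Convert 4 thousands, 7 hundreds, 1 ten, 9 ones (place-value notation) → 4×1000 + 7×100 + 1×10 + 9 = 4719 (decimal)
Convert eight thousand seven hundred eighty-four (English words) → 8×1000 + 7×100 + 84 = 8784 (decimal)
Compute 4719 + 8784 = 13503
13503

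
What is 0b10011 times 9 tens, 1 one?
Convert 0b10011 (binary) → 16 + 2 + 1 = 19 (decimal)
Convert 9 tens, 1 one (place-value notation) → 9×10 + 1 = 91 (decimal)
Compute 19 × 91 = 1729
1729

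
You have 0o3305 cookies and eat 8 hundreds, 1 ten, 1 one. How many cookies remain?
Convert 0o3305 (octal) → 3×512 + 3×64 + 5 = 1733 (decimal)
Convert 8 hundreds, 1 ten, 1 one (place-value notation) → 8×100 + 1×10 + 1 = 811 (decimal)
Compute 1733 - 811 = 922
922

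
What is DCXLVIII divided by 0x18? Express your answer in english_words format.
Convert DCXLVIII (Roman numeral) → 500 + 100 + 40 + 5 + 1 + 1 + 1 = 648 (decimal)
Convert 0x18 (hexadecimal) → 1×16 + 8 = 24 (decimal)
Compute 648 ÷ 24 = 27
Convert 27 (decimal) → twenty-seven (English words)
twenty-seven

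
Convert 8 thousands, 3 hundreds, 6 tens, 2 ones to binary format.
Convert 8 thousands, 3 hundreds, 6 tens, 2 ones (place-value notation) → 8×1000 + 3×100 + 6×10 + 2 = 8362 (decimal)
Convert 8362 (decimal) → 8362 = 8192 + 128 + 32 + 8 + 2 → 0b10000010101010 (binary)
0b10000010101010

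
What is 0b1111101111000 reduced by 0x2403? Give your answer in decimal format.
Convert 0b1111101111000 (binary) → 4096 + 2048 + 1024 + 512 + 256 + 64 + 32 + 16 + 8 = 8056 (decimal)
Convert 0x2403 (hexadecimal) → 2×4096 + 4×256 + 3 = 9219 (decimal)
Compute 8056 - 9219 = -1163
-1163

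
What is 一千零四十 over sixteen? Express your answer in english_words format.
Convert 一千零四十 (Chinese numeral) → 1×1000 + 4×10 = 1040 (decimal)
Convert sixteen (English words) → 16 (decimal)
Compute 1040 ÷ 16 = 65
Convert 65 (decimal) → sixty-five (English words)
sixty-five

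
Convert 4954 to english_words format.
Convert 4954 (decimal) → 4954 = 4×1000 + 9×100 + 54 → four thousand nine hundred fifty-four (English words)
four thousand nine hundred fifty-four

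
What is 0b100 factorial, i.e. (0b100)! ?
Convert 0b100 (binary) → 4 (decimal)
Compute 4! = 24
24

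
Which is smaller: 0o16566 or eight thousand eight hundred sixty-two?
Convert 0o16566 (octal) → 1×4096 + 6×512 + 5×64 + 6×8 + 6 = 7542 (decimal)
Convert eight thousand eight hundred sixty-two (English words) → 8×1000 + 8×100 + 62 = 8862 (decimal)
Compare 7542 vs 8862: smaller = 7542
7542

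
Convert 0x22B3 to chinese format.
Convert 0x22B3 (hexadecimal) → 2×4096 + 2×256 + 11×16 + 3 = 8883 (decimal)
Convert 8883 (decimal) → 8883 = 8×1000 + 8×100 + 8×10 + 3 → 八千八百八十三 (Chinese numeral)
八千八百八十三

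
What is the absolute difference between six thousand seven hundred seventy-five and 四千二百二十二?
Convert six thousand seven hundred seventy-five (English words) → 6×1000 + 7×100 + 75 = 6775 (decimal)
Convert 四千二百二十二 (Chinese numeral) → 4×1000 + 2×100 + 2×10 + 2 = 4222 (decimal)
Compute |6775 - 4222| = 2553
2553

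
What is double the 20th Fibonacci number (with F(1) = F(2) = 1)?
The 20th Fibonacci number (with F(1) = F(2) = 1) = 6765
Compute 6765 × 2 = 13530
13530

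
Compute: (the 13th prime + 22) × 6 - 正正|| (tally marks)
Convert the 13th prime (prime index) → 41 (decimal)
Convert 正正|| (tally marks) → 5 + 5 + 2 = 12 (decimal)
Expression in decimal: (41 + 22) × 6 - 12
Parentheses first: 41 + 22 = 63
Multiply: 63 × 6 = 378
Subtract: 378 - 12 = 366
366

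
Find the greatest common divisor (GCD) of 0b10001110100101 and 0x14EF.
Convert 0b10001110100101 (binary) → 8192 + 512 + 256 + 128 + 32 + 4 + 1 = 9125 (decimal)
Convert 0x14EF (hexadecimal) → 1×4096 + 4×256 + 14×16 + 15 = 5359 (decimal)
Compute gcd(9125, 5359) = 1
1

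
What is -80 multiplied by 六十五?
Convert 六十五 (Chinese numeral) → 6×10 + 5 = 65 (decimal)
Compute -80 × 65 = -5200
-5200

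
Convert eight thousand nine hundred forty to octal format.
Convert eight thousand nine hundred forty (English words) → 8×1000 + 9×100 + 40 = 8940 (decimal)
Convert 8940 (decimal) → 8940 = 2×4096 + 1×512 + 3×64 + 5×8 + 4 → 0o21354 (octal)
0o21354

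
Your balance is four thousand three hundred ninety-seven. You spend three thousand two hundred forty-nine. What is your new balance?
Convert four thousand three hundred ninety-seven (English words) → 4×1000 + 3×100 + 97 = 4397 (decimal)
Convert three thousand two hundred forty-nine (English words) → 3×1000 + 2×100 + 49 = 3249 (decimal)
Compute 4397 - 3249 = 1148
1148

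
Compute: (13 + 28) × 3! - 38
Convert 3! (factorial) → 6 (decimal)
Expression in decimal: (13 + 28) × 6 - 38
Parentheses first: 13 + 28 = 41
Multiply: 41 × 6 = 246
Subtract: 246 - 38 = 208
208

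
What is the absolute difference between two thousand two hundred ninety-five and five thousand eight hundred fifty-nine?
Convert two thousand two hundred ninety-five (English words) → 2×1000 + 2×100 + 95 = 2295 (decimal)
Convert five thousand eight hundred fifty-nine (English words) → 5×1000 + 8×100 + 59 = 5859 (decimal)
Compute |2295 - 5859| = 3564
3564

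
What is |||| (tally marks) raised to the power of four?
Convert |||| (tally marks) → 4 (decimal)
Convert four (English words) → 4 (decimal)
Compute 4 ^ 4 = 256
256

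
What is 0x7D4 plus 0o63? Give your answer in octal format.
Convert 0x7D4 (hexadecimal) → 7×256 + 13×16 + 4 = 2004 (decimal)
Convert 0o63 (octal) → 6×8 + 3 = 51 (decimal)
Compute 2004 + 51 = 2055
Convert 2055 (decimal) → 2055 = 4×512 + 7 → 0o4007 (octal)
0o4007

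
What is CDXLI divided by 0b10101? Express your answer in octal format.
Convert CDXLI (Roman numeral) → 400 + 40 + 1 = 441 (decimal)
Convert 0b10101 (binary) → 16 + 4 + 1 = 21 (decimal)
Compute 441 ÷ 21 = 21
Convert 21 (decimal) → 21 = 2×8 + 5 → 0o25 (octal)
0o25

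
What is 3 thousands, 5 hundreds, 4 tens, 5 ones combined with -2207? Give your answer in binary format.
Convert 3 thousands, 5 hundreds, 4 tens, 5 ones (place-value notation) → 3×1000 + 5×100 + 4×10 + 5 = 3545 (decimal)
Compute 3545 + -2207 = 1338
Convert 1338 (decimal) → 1338 = 1024 + 256 + 32 + 16 + 8 + 2 → 0b10100111010 (binary)
0b10100111010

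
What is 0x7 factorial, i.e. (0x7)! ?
Convert 0x7 (hexadecimal) → 7 (decimal)
Compute 7! = 5040
5040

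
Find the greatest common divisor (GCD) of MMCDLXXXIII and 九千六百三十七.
Convert MMCDLXXXIII (Roman numeral) → 1000 + 1000 + 400 + 50 + 10 + 10 + 10 + 1 + 1 + 1 = 2483 (decimal)
Convert 九千六百三十七 (Chinese numeral) → 9×1000 + 6×100 + 3×10 + 7 = 9637 (decimal)
Compute gcd(2483, 9637) = 1
1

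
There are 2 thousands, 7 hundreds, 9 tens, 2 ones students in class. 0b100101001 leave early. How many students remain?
Convert 2 thousands, 7 hundreds, 9 tens, 2 ones (place-value notation) → 2×1000 + 7×100 + 9×10 + 2 = 2792 (decimal)
Convert 0b100101001 (binary) → 256 + 32 + 8 + 1 = 297 (decimal)
Compute 2792 - 297 = 2495
2495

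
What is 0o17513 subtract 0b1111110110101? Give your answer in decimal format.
Convert 0o17513 (octal) → 1×4096 + 7×512 + 5×64 + 1×8 + 3 = 8011 (decimal)
Convert 0b1111110110101 (binary) → 4096 + 2048 + 1024 + 512 + 256 + 128 + 32 + 16 + 4 + 1 = 8117 (decimal)
Compute 8011 - 8117 = -106
-106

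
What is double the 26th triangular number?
The 26th triangular number = 26×27/2 = 351
Compute 351 × 2 = 702
702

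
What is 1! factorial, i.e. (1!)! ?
Convert 1! (factorial) → 1 (decimal)
Compute 1! = 1
1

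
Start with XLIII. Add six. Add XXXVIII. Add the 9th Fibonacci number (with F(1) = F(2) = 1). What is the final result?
Convert XLIII (Roman numeral) → 40 + 1 + 1 + 1 = 43 (decimal)
Start: 43
Convert six (English words) → 6 (decimal)
43 + 6 = 49
Convert XXXVIII (Roman numeral) → 10 + 10 + 10 + 5 + 1 + 1 + 1 = 38 (decimal)
49 + 38 = 87
Convert the 9th Fibonacci number (with F(1) = F(2) = 1) (Fibonacci index) → 1, 1, 2, 3, 5, 8, 13, 21, 34 → 34 (decimal)
87 + 34 = 121
121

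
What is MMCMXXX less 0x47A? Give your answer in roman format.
Convert MMCMXXX (Roman numeral) → 1000 + 1000 + 900 + 10 + 10 + 10 = 2930 (decimal)
Convert 0x47A (hexadecimal) → 4×256 + 7×16 + 10 = 1146 (decimal)
Compute 2930 - 1146 = 1784
Convert 1784 (decimal) → 1784 = 1000 + 500 + 100 + 100 + 50 + 10 + 10 + 10 + 4 → MDCCLXXXIV (Roman numeral)
MDCCLXXXIV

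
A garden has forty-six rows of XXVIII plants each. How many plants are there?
Convert XXVIII (Roman numeral) → 10 + 10 + 5 + 1 + 1 + 1 = 28 (decimal)
Convert forty-six (English words) → 46 (decimal)
Compute 28 × 46 = 1288
1288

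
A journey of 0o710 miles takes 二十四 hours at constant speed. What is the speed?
Convert 0o710 (octal) → 7×64 + 1×8 = 456 (decimal)
Convert 二十四 (Chinese numeral) → 2×10 + 4 = 24 (decimal)
Compute 456 ÷ 24 = 19
19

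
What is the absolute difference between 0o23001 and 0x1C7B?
Convert 0o23001 (octal) → 2×4096 + 3×512 + 1 = 9729 (decimal)
Convert 0x1C7B (hexadecimal) → 1×4096 + 12×256 + 7×16 + 11 = 7291 (decimal)
Compute |9729 - 7291| = 2438
2438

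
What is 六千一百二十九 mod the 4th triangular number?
Convert 六千一百二十九 (Chinese numeral) → 6×1000 + 1×100 + 2×10 + 9 = 6129 (decimal)
Convert the 4th triangular number (triangular index) → 4×5/2 = 10 (decimal)
Compute 6129 mod 10 = 9
9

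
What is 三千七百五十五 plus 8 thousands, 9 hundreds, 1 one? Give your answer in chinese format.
Convert 三千七百五十五 (Chinese numeral) → 3×1000 + 7×100 + 5×10 + 5 = 3755 (decimal)
Convert 8 thousands, 9 hundreds, 1 one (place-value notation) → 8×1000 + 9×100 + 1 = 8901 (decimal)
Compute 3755 + 8901 = 12656
Convert 12656 (decimal) → 12656 = 1×10000 + 2×1000 + 6×100 + 5×10 + 6 → 一万二千六百五十六 (Chinese numeral)
一万二千六百五十六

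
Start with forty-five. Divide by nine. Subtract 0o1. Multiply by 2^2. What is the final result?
Convert forty-five (English words) → 45 (decimal)
Start: 45
Convert nine (English words) → 9 (decimal)
45 ÷ 9 = 5
Convert 0o1 (octal) → 1 (decimal)
5 - 1 = 4
Convert 2^2 (power) → 4 (decimal)
4 × 4 = 16
16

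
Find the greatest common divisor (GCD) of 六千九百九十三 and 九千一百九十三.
Convert 六千九百九十三 (Chinese numeral) → 6×1000 + 9×100 + 9×10 + 3 = 6993 (decimal)
Convert 九千一百九十三 (Chinese numeral) → 9×1000 + 1×100 + 9×10 + 3 = 9193 (decimal)
Compute gcd(6993, 9193) = 1
1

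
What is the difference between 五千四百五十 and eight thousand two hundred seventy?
Convert 五千四百五十 (Chinese numeral) → 5×1000 + 4×100 + 5×10 = 5450 (decimal)
Convert eight thousand two hundred seventy (English words) → 8×1000 + 2×100 + 70 = 8270 (decimal)
Difference: |5450 - 8270| = 2820
2820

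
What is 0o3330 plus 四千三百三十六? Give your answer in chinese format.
Convert 0o3330 (octal) → 3×512 + 3×64 + 3×8 = 1752 (decimal)
Convert 四千三百三十六 (Chinese numeral) → 4×1000 + 3×100 + 3×10 + 6 = 4336 (decimal)
Compute 1752 + 4336 = 6088
Convert 6088 (decimal) → 6088 = 6×1000 + 8×10 + 8 → 六千零八十八 (Chinese numeral)
六千零八十八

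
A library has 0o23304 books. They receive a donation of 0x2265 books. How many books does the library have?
Convert 0o23304 (octal) → 2×4096 + 3×512 + 3×64 + 4 = 9924 (decimal)
Convert 0x2265 (hexadecimal) → 2×4096 + 2×256 + 6×16 + 5 = 8805 (decimal)
Compute 9924 + 8805 = 18729
18729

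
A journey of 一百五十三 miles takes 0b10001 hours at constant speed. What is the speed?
Convert 一百五十三 (Chinese numeral) → 1×100 + 5×10 + 3 = 153 (decimal)
Convert 0b10001 (binary) → 16 + 1 = 17 (decimal)
Compute 153 ÷ 17 = 9
9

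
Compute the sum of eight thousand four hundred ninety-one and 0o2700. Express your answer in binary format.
Convert eight thousand four hundred ninety-one (English words) → 8×1000 + 4×100 + 91 = 8491 (decimal)
Convert 0o2700 (octal) → 2×512 + 7×64 = 1472 (decimal)
Compute 8491 + 1472 = 9963
Convert 9963 (decimal) → 9963 = 8192 + 1024 + 512 + 128 + 64 + 32 + 8 + 2 + 1 → 0b10011011101011 (binary)
0b10011011101011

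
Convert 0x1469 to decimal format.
Convert 0x1469 (hexadecimal) → 1×4096 + 4×256 + 6×16 + 9 = 5225 (decimal)
5225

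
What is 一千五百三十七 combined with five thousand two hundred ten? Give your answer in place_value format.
Convert 一千五百三十七 (Chinese numeral) → 1×1000 + 5×100 + 3×10 + 7 = 1537 (decimal)
Convert five thousand two hundred ten (English words) → 5×1000 + 2×100 + 10 = 5210 (decimal)
Compute 1537 + 5210 = 6747
Convert 6747 (decimal) → 6747 = 6×1000 + 7×100 + 4×10 + 7 → 6 thousands, 7 hundreds, 4 tens, 7 ones (place-value notation)
6 thousands, 7 hundreds, 4 tens, 7 ones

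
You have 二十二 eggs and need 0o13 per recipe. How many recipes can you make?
Convert 二十二 (Chinese numeral) → 2×10 + 2 = 22 (decimal)
Convert 0o13 (octal) → 1×8 + 3 = 11 (decimal)
Compute 22 ÷ 11 = 2
2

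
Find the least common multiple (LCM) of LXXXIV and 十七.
Convert LXXXIV (Roman numeral) → 50 + 10 + 10 + 10 + 4 = 84 (decimal)
Convert 十七 (Chinese numeral) → 1×10 + 7 = 17 (decimal)
Compute lcm(84, 17) = 1428
1428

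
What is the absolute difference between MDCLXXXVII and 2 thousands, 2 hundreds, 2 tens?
Convert MDCLXXXVII (Roman numeral) → 1000 + 500 + 100 + 50 + 10 + 10 + 10 + 5 + 1 + 1 = 1687 (decimal)
Convert 2 thousands, 2 hundreds, 2 tens (place-value notation) → 2×1000 + 2×100 + 2×10 = 2220 (decimal)
Compute |1687 - 2220| = 533
533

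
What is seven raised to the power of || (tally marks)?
Convert seven (English words) → 7 (decimal)
Convert || (tally marks) → 2 (decimal)
Compute 7 ^ 2 = 49
49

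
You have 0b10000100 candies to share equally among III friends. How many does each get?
Convert 0b10000100 (binary) → 128 + 4 = 132 (decimal)
Convert III (Roman numeral) → 1 + 1 + 1 = 3 (decimal)
Compute 132 ÷ 3 = 44
44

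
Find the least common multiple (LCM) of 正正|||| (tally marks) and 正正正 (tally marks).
Convert 正正|||| (tally marks) → 5 + 5 + 4 = 14 (decimal)
Convert 正正正 (tally marks) → 5 + 5 + 5 = 15 (decimal)
Compute lcm(14, 15) = 210
210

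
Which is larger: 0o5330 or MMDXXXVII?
Convert 0o5330 (octal) → 5×512 + 3×64 + 3×8 = 2776 (decimal)
Convert MMDXXXVII (Roman numeral) → 1000 + 1000 + 500 + 10 + 10 + 10 + 5 + 1 + 1 = 2537 (decimal)
Compare 2776 vs 2537: larger = 2776
2776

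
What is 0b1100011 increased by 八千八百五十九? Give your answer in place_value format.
Convert 0b1100011 (binary) → 64 + 32 + 2 + 1 = 99 (decimal)
Convert 八千八百五十九 (Chinese numeral) → 8×1000 + 8×100 + 5×10 + 9 = 8859 (decimal)
Compute 99 + 8859 = 8958
Convert 8958 (decimal) → 8958 = 8×1000 + 9×100 + 5×10 + 8 → 8 thousands, 9 hundreds, 5 tens, 8 ones (place-value notation)
8 thousands, 9 hundreds, 5 tens, 8 ones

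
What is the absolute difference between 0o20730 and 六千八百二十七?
Convert 0o20730 (octal) → 2×4096 + 7×64 + 3×8 = 8664 (decimal)
Convert 六千八百二十七 (Chinese numeral) → 6×1000 + 8×100 + 2×10 + 7 = 6827 (decimal)
Compute |8664 - 6827| = 1837
1837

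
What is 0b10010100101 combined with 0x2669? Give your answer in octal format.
Convert 0b10010100101 (binary) → 1024 + 128 + 32 + 4 + 1 = 1189 (decimal)
Convert 0x2669 (hexadecimal) → 2×4096 + 6×256 + 6×16 + 9 = 9833 (decimal)
Compute 1189 + 9833 = 11022
Convert 11022 (decimal) → 11022 = 2×4096 + 5×512 + 4×64 + 1×8 + 6 → 0o25416 (octal)
0o25416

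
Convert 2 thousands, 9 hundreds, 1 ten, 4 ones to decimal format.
Convert 2 thousands, 9 hundreds, 1 ten, 4 ones (place-value notation) → 2×1000 + 9×100 + 1×10 + 4 = 2914 (decimal)
2914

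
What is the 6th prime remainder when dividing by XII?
Convert the 6th prime (prime index) → 13 (decimal)
Convert XII (Roman numeral) → 10 + 1 + 1 = 12 (decimal)
Compute 13 mod 12 = 1
1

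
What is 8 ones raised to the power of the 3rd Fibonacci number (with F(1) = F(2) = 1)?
Convert 8 ones (place-value notation) → 8 (decimal)
Convert the 3rd Fibonacci number (with F(1) = F(2) = 1) (Fibonacci index) → 1, 1, 2 → 2 (decimal)
Compute 8 ^ 2 = 64
64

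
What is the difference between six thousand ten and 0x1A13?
Convert six thousand ten (English words) → 6×1000 + 10 = 6010 (decimal)
Convert 0x1A13 (hexadecimal) → 1×4096 + 10×256 + 1×16 + 3 = 6675 (decimal)
Difference: |6010 - 6675| = 665
665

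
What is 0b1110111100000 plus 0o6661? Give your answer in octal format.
Convert 0b1110111100000 (binary) → 4096 + 2048 + 1024 + 256 + 128 + 64 + 32 = 7648 (decimal)
Convert 0o6661 (octal) → 6×512 + 6×64 + 6×8 + 1 = 3505 (decimal)
Compute 7648 + 3505 = 11153
Convert 11153 (decimal) → 11153 = 2×4096 + 5×512 + 6×64 + 2×8 + 1 → 0o25621 (octal)
0o25621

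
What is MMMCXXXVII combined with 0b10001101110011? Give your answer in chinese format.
Convert MMMCXXXVII (Roman numeral) → 1000 + 1000 + 1000 + 100 + 10 + 10 + 10 + 5 + 1 + 1 = 3137 (decimal)
Convert 0b10001101110011 (binary) → 8192 + 512 + 256 + 64 + 32 + 16 + 2 + 1 = 9075 (decimal)
Compute 3137 + 9075 = 12212
Convert 12212 (decimal) → 12212 = 1×10000 + 2×1000 + 2×100 + 1×10 + 2 → 一万二千二百一十二 (Chinese numeral)
一万二千二百一十二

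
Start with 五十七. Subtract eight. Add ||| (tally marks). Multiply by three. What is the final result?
Convert 五十七 (Chinese numeral) → 5×10 + 7 = 57 (decimal)
Start: 57
Convert eight (English words) → 8 (decimal)
57 - 8 = 49
Convert ||| (tally marks) → 3 (decimal)
49 + 3 = 52
Convert three (English words) → 3 (decimal)
52 × 3 = 156
156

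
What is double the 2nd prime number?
The 2nd prime number = 3
Compute 3 × 2 = 6
6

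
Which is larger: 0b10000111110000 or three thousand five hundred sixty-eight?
Convert 0b10000111110000 (binary) → 8192 + 256 + 128 + 64 + 32 + 16 = 8688 (decimal)
Convert three thousand five hundred sixty-eight (English words) → 3×1000 + 5×100 + 68 = 3568 (decimal)
Compare 8688 vs 3568: larger = 8688
8688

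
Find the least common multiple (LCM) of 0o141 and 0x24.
Convert 0o141 (octal) → 1×64 + 4×8 + 1 = 97 (decimal)
Convert 0x24 (hexadecimal) → 2×16 + 4 = 36 (decimal)
Compute lcm(97, 36) = 3492
3492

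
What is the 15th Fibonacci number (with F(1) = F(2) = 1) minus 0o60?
The 15th Fibonacci number (with F(1) = F(2) = 1): 1, 1, 2, 3, 5, 8, 13, 21, 34, 55, 89, 144, 233, 377, 610 → 610
Convert 0o60 (octal) → 6×8 = 48 (decimal)
Compute 610 - 48 = 562
562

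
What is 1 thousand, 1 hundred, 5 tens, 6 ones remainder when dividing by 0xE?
Convert 1 thousand, 1 hundred, 5 tens, 6 ones (place-value notation) → 1×1000 + 1×100 + 5×10 + 6 = 1156 (decimal)
Convert 0xE (hexadecimal) → 14 (decimal)
Compute 1156 mod 14 = 8
8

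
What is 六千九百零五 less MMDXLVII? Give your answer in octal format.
Convert 六千九百零五 (Chinese numeral) → 6×1000 + 9×100 + 5 = 6905 (decimal)
Convert MMDXLVII (Roman numeral) → 1000 + 1000 + 500 + 40 + 5 + 1 + 1 = 2547 (decimal)
Compute 6905 - 2547 = 4358
Convert 4358 (decimal) → 4358 = 1×4096 + 4×64 + 6 → 0o10406 (octal)
0o10406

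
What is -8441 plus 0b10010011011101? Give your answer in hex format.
Convert 0b10010011011101 (binary) → 8192 + 1024 + 128 + 64 + 16 + 8 + 4 + 1 = 9437 (decimal)
Compute -8441 + 9437 = 996
Convert 996 (decimal) → 996 = 3×256 + 14×16 + 4 → 0x3E4 (hexadecimal)
0x3E4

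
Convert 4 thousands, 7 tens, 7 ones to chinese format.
Convert 4 thousands, 7 tens, 7 ones (place-value notation) → 4×1000 + 7×10 + 7 = 4077 (decimal)
Convert 4077 (decimal) → 4077 = 4×1000 + 7×10 + 7 → 四千零七十七 (Chinese numeral)
四千零七十七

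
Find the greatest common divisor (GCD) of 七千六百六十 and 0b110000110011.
Convert 七千六百六十 (Chinese numeral) → 7×1000 + 6×100 + 6×10 = 7660 (decimal)
Convert 0b110000110011 (binary) → 2048 + 1024 + 32 + 16 + 2 + 1 = 3123 (decimal)
Compute gcd(7660, 3123) = 1
1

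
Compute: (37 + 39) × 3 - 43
Parentheses first: 37 + 39 = 76
Multiply: 76 × 3 = 228
Subtract: 228 - 43 = 185
185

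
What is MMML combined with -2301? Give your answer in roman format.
Convert MMML (Roman numeral) → 1000 + 1000 + 1000 + 50 = 3050 (decimal)
Compute 3050 + -2301 = 749
Convert 749 (decimal) → 749 = 500 + 100 + 100 + 40 + 9 → DCCXLIX (Roman numeral)
DCCXLIX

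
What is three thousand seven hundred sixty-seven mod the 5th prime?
Convert three thousand seven hundred sixty-seven (English words) → 3×1000 + 7×100 + 67 = 3767 (decimal)
Convert the 5th prime (prime index) → 11 (decimal)
Compute 3767 mod 11 = 5
5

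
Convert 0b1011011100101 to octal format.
Convert 0b1011011100101 (binary) → 4096 + 1024 + 512 + 128 + 64 + 32 + 4 + 1 = 5861 (decimal)
Convert 5861 (decimal) → 5861 = 1×4096 + 3×512 + 3×64 + 4×8 + 5 → 0o13345 (octal)
0o13345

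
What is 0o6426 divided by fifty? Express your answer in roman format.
Convert 0o6426 (octal) → 6×512 + 4×64 + 2×8 + 6 = 3350 (decimal)
Convert fifty (English words) → 50 (decimal)
Compute 3350 ÷ 50 = 67
Convert 67 (decimal) → 67 = 50 + 10 + 5 + 1 + 1 → LXVII (Roman numeral)
LXVII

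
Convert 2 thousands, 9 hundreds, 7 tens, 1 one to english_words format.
Convert 2 thousands, 9 hundreds, 7 tens, 1 one (place-value notation) → 2×1000 + 9×100 + 7×10 + 1 = 2971 (decimal)
Convert 2971 (decimal) → 2971 = 2×1000 + 9×100 + 71 → two thousand nine hundred seventy-one (English words)
two thousand nine hundred seventy-one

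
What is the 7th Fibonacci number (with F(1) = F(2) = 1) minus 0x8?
The 7th Fibonacci number (with F(1) = F(2) = 1): 1, 1, 2, 3, 5, 8, 13 → 13
Convert 0x8 (hexadecimal) → 8 (decimal)
Compute 13 - 8 = 5
5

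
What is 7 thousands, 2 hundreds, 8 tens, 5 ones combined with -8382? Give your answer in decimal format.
Convert 7 thousands, 2 hundreds, 8 tens, 5 ones (place-value notation) → 7×1000 + 2×100 + 8×10 + 5 = 7285 (decimal)
Compute 7285 + -8382 = -1097
-1097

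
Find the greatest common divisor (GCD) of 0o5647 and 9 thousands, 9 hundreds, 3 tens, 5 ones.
Convert 0o5647 (octal) → 5×512 + 6×64 + 4×8 + 7 = 2983 (decimal)
Convert 9 thousands, 9 hundreds, 3 tens, 5 ones (place-value notation) → 9×1000 + 9×100 + 3×10 + 5 = 9935 (decimal)
Compute gcd(2983, 9935) = 1
1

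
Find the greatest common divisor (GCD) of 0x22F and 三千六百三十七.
Convert 0x22F (hexadecimal) → 2×256 + 2×16 + 15 = 559 (decimal)
Convert 三千六百三十七 (Chinese numeral) → 3×1000 + 6×100 + 3×10 + 7 = 3637 (decimal)
Compute gcd(559, 3637) = 1
1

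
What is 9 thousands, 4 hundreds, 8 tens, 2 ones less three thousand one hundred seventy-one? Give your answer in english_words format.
Convert 9 thousands, 4 hundreds, 8 tens, 2 ones (place-value notation) → 9×1000 + 4×100 + 8×10 + 2 = 9482 (decimal)
Convert three thousand one hundred seventy-one (English words) → 3×1000 + 1×100 + 71 = 3171 (decimal)
Compute 9482 - 3171 = 6311
Convert 6311 (decimal) → 6311 = 6×1000 + 3×100 + 11 → six thousand three hundred eleven (English words)
six thousand three hundred eleven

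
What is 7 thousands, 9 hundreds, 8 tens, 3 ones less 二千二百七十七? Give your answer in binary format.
Convert 7 thousands, 9 hundreds, 8 tens, 3 ones (place-value notation) → 7×1000 + 9×100 + 8×10 + 3 = 7983 (decimal)
Convert 二千二百七十七 (Chinese numeral) → 2×1000 + 2×100 + 7×10 + 7 = 2277 (decimal)
Compute 7983 - 2277 = 5706
Convert 5706 (decimal) → 5706 = 4096 + 1024 + 512 + 64 + 8 + 2 → 0b1011001001010 (binary)
0b1011001001010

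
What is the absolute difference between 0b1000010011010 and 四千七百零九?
Convert 0b1000010011010 (binary) → 4096 + 128 + 16 + 8 + 2 = 4250 (decimal)
Convert 四千七百零九 (Chinese numeral) → 4×1000 + 7×100 + 9 = 4709 (decimal)
Compute |4250 - 4709| = 459
459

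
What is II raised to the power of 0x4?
Convert II (Roman numeral) → 1 + 1 = 2 (decimal)
Convert 0x4 (hexadecimal) → 4 (decimal)
Compute 2 ^ 4 = 16
16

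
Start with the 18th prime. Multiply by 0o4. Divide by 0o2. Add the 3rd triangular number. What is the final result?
Convert the 18th prime (prime index) → 61 (decimal)
Start: 61
Convert 0o4 (octal) → 4 (decimal)
61 × 4 = 244
Convert 0o2 (octal) → 2 (decimal)
244 ÷ 2 = 122
Convert the 3rd triangular number (triangular index) → 3×4/2 = 6 (decimal)
122 + 6 = 128
128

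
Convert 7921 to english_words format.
Convert 7921 (decimal) → 7921 = 7×1000 + 9×100 + 21 → seven thousand nine hundred twenty-one (English words)
seven thousand nine hundred twenty-one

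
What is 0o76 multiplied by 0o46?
Convert 0o76 (octal) → 7×8 + 6 = 62 (decimal)
Convert 0o46 (octal) → 4×8 + 6 = 38 (decimal)
Compute 62 × 38 = 2356
2356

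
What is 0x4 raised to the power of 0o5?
Convert 0x4 (hexadecimal) → 4 (decimal)
Convert 0o5 (octal) → 5 (decimal)
Compute 4 ^ 5 = 1024
1024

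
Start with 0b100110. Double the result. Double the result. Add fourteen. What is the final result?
Convert 0b100110 (binary) → 32 + 4 + 2 = 38 (decimal)
Start: 38
38 × 2 = 76
76 × 2 = 152
Convert fourteen (English words) → 14 (decimal)
152 + 14 = 166
166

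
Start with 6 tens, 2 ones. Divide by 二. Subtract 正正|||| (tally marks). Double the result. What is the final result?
Convert 6 tens, 2 ones (place-value notation) → 6×10 + 2 = 62 (decimal)
Start: 62
Convert 二 (Chinese numeral) → 2 (decimal)
62 ÷ 2 = 31
Convert 正正|||| (tally marks) → 5 + 5 + 4 = 14 (decimal)
31 - 14 = 17
17 × 2 = 34
34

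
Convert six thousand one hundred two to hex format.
Convert six thousand one hundred two (English words) → 6×1000 + 1×100 + 2 = 6102 (decimal)
Convert 6102 (decimal) → 6102 = 1×4096 + 7×256 + 13×16 + 6 → 0x17D6 (hexadecimal)
0x17D6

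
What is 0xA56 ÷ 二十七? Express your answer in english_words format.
Convert 0xA56 (hexadecimal) → 10×256 + 5×16 + 6 = 2646 (decimal)
Convert 二十七 (Chinese numeral) → 2×10 + 7 = 27 (decimal)
Compute 2646 ÷ 27 = 98
Convert 98 (decimal) → ninety-eight (English words)
ninety-eight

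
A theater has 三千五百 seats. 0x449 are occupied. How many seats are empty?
Convert 三千五百 (Chinese numeral) → 3×1000 + 5×100 = 3500 (decimal)
Convert 0x449 (hexadecimal) → 4×256 + 4×16 + 9 = 1097 (decimal)
Compute 3500 - 1097 = 2403
2403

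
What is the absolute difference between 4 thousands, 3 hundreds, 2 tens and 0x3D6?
Convert 4 thousands, 3 hundreds, 2 tens (place-value notation) → 4×1000 + 3×100 + 2×10 = 4320 (decimal)
Convert 0x3D6 (hexadecimal) → 3×256 + 13×16 + 6 = 982 (decimal)
Compute |4320 - 982| = 3338
3338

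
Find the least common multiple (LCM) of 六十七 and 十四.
Convert 六十七 (Chinese numeral) → 6×10 + 7 = 67 (decimal)
Convert 十四 (Chinese numeral) → 1×10 + 4 = 14 (decimal)
Compute lcm(67, 14) = 938
938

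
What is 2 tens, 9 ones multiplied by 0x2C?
Convert 2 tens, 9 ones (place-value notation) → 2×10 + 9 = 29 (decimal)
Convert 0x2C (hexadecimal) → 2×16 + 12 = 44 (decimal)
Compute 29 × 44 = 1276
1276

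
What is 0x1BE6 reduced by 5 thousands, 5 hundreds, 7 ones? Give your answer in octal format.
Convert 0x1BE6 (hexadecimal) → 1×4096 + 11×256 + 14×16 + 6 = 7142 (decimal)
Convert 5 thousands, 5 hundreds, 7 ones (place-value notation) → 5×1000 + 5×100 + 7 = 5507 (decimal)
Compute 7142 - 5507 = 1635
Convert 1635 (decimal) → 1635 = 3×512 + 1×64 + 4×8 + 3 → 0o3143 (octal)
0o3143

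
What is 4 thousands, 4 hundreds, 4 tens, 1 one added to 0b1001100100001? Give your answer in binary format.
Convert 4 thousands, 4 hundreds, 4 tens, 1 one (place-value notation) → 4×1000 + 4×100 + 4×10 + 1 = 4441 (decimal)
Convert 0b1001100100001 (binary) → 4096 + 512 + 256 + 32 + 1 = 4897 (decimal)
Compute 4441 + 4897 = 9338
Convert 9338 (decimal) → 9338 = 8192 + 1024 + 64 + 32 + 16 + 8 + 2 → 0b10010001111010 (binary)
0b10010001111010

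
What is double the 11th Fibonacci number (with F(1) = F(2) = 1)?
The 11th Fibonacci number (with F(1) = F(2) = 1): 1, 1, 2, 3, 5, 8, 13, 21, 34, 55, 89 → 89
Compute 89 × 2 = 178
178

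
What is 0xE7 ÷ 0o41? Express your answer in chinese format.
Convert 0xE7 (hexadecimal) → 14×16 + 7 = 231 (decimal)
Convert 0o41 (octal) → 4×8 + 1 = 33 (decimal)
Compute 231 ÷ 33 = 7
Convert 7 (decimal) → 七 (Chinese numeral)
七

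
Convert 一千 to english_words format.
Convert 一千 (Chinese numeral) → 1×1000 = 1000 (decimal)
Convert 1000 (decimal) → 1000 = 1×1000 → one thousand (English words)
one thousand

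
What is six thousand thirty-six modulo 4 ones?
Convert six thousand thirty-six (English words) → 6×1000 + 36 = 6036 (decimal)
Convert 4 ones (place-value notation) → 4 (decimal)
Compute 6036 mod 4 = 0
0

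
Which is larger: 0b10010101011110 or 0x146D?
Convert 0b10010101011110 (binary) → 8192 + 1024 + 256 + 64 + 16 + 8 + 4 + 2 = 9566 (decimal)
Convert 0x146D (hexadecimal) → 1×4096 + 4×256 + 6×16 + 13 = 5229 (decimal)
Compare 9566 vs 5229: larger = 9566
9566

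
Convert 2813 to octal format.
Convert 2813 (decimal) → 2813 = 5×512 + 3×64 + 7×8 + 5 → 0o5375 (octal)
0o5375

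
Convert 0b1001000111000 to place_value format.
Convert 0b1001000111000 (binary) → 4096 + 512 + 32 + 16 + 8 = 4664 (decimal)
Convert 4664 (decimal) → 4664 = 4×1000 + 6×100 + 6×10 + 4 → 4 thousands, 6 hundreds, 6 tens, 4 ones (place-value notation)
4 thousands, 6 hundreds, 6 tens, 4 ones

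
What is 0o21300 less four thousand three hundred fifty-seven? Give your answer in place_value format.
Convert 0o21300 (octal) → 2×4096 + 1×512 + 3×64 = 8896 (decimal)
Convert four thousand three hundred fifty-seven (English words) → 4×1000 + 3×100 + 57 = 4357 (decimal)
Compute 8896 - 4357 = 4539
Convert 4539 (decimal) → 4539 = 4×1000 + 5×100 + 3×10 + 9 → 4 thousands, 5 hundreds, 3 tens, 9 ones (place-value notation)
4 thousands, 5 hundreds, 3 tens, 9 ones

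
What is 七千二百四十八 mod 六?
Convert 七千二百四十八 (Chinese numeral) → 7×1000 + 2×100 + 4×10 + 8 = 7248 (decimal)
Convert 六 (Chinese numeral) → 6 (decimal)
Compute 7248 mod 6 = 0
0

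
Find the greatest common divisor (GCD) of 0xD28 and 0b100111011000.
Convert 0xD28 (hexadecimal) → 13×256 + 2×16 + 8 = 3368 (decimal)
Convert 0b100111011000 (binary) → 2048 + 256 + 128 + 64 + 16 + 8 = 2520 (decimal)
Compute gcd(3368, 2520) = 8
8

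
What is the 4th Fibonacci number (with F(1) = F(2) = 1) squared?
The 4th Fibonacci number (with F(1) = F(2) = 1): 1, 1, 2, 3 → 3
Compute 3² = 3 × 3 = 9
9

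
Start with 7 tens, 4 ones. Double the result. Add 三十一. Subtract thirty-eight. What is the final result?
Convert 7 tens, 4 ones (place-value notation) → 7×10 + 4 = 74 (decimal)
Start: 74
74 × 2 = 148
Convert 三十一 (Chinese numeral) → 3×10 + 1 = 31 (decimal)
148 + 31 = 179
Convert thirty-eight (English words) → 38 (decimal)
179 - 38 = 141
141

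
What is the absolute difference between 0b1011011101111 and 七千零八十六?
Convert 0b1011011101111 (binary) → 4096 + 1024 + 512 + 128 + 64 + 32 + 8 + 4 + 2 + 1 = 5871 (decimal)
Convert 七千零八十六 (Chinese numeral) → 7×1000 + 8×10 + 6 = 7086 (decimal)
Compute |5871 - 7086| = 1215
1215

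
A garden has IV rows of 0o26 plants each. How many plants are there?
Convert 0o26 (octal) → 2×8 + 6 = 22 (decimal)
Convert IV (Roman numeral) → 4 (decimal)
Compute 22 × 4 = 88
88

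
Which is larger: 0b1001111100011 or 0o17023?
Convert 0b1001111100011 (binary) → 4096 + 512 + 256 + 128 + 64 + 32 + 2 + 1 = 5091 (decimal)
Convert 0o17023 (octal) → 1×4096 + 7×512 + 2×8 + 3 = 7699 (decimal)
Compare 5091 vs 7699: larger = 7699
7699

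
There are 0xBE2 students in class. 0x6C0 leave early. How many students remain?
Convert 0xBE2 (hexadecimal) → 11×256 + 14×16 + 2 = 3042 (decimal)
Convert 0x6C0 (hexadecimal) → 6×256 + 12×16 = 1728 (decimal)
Compute 3042 - 1728 = 1314
1314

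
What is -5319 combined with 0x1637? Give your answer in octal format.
Convert 0x1637 (hexadecimal) → 1×4096 + 6×256 + 3×16 + 7 = 5687 (decimal)
Compute -5319 + 5687 = 368
Convert 368 (decimal) → 368 = 5×64 + 6×8 → 0o560 (octal)
0o560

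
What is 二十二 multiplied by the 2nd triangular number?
Convert 二十二 (Chinese numeral) → 2×10 + 2 = 22 (decimal)
Convert the 2nd triangular number (triangular index) → 2×3/2 = 3 (decimal)
Compute 22 × 3 = 66
66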